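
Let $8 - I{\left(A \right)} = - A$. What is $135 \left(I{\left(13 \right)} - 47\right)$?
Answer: $-3510$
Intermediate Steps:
$I{\left(A \right)} = 8 + A$ ($I{\left(A \right)} = 8 - - A = 8 + A$)
$135 \left(I{\left(13 \right)} - 47\right) = 135 \left(\left(8 + 13\right) - 47\right) = 135 \left(21 - 47\right) = 135 \left(-26\right) = -3510$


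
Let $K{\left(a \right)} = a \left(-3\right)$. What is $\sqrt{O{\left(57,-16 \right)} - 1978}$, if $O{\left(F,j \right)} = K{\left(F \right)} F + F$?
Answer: $2 i \sqrt{2917} \approx 108.02 i$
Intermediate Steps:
$K{\left(a \right)} = - 3 a$
$O{\left(F,j \right)} = F - 3 F^{2}$ ($O{\left(F,j \right)} = - 3 F F + F = - 3 F^{2} + F = F - 3 F^{2}$)
$\sqrt{O{\left(57,-16 \right)} - 1978} = \sqrt{57 \left(1 - 171\right) - 1978} = \sqrt{57 \left(-170\right) - 1978} = \sqrt{-9690 - 1978} = \sqrt{-11668} = 2 i \sqrt{2917}$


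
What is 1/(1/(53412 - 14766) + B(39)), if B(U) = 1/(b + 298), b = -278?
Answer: 386460/19333 ≈ 19.990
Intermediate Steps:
B(U) = 1/20 (B(U) = 1/(-278 + 298) = 1/20)
1/(1/(53412 - 14766) + B(39)) = 1/(1/(53412 - 14766) + 1/20) = 1/(1/38646 + 1/20) = 1/(19333/386460) = 386460/19333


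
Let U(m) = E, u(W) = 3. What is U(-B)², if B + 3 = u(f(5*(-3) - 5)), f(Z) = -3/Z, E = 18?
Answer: 324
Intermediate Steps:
B = 0 (B = -3 + 3 = 0)
U(m) = 18
U(-B)² = 18² = 324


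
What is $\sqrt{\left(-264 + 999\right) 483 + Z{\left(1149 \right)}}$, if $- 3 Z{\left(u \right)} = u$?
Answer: $\sqrt{354622} \approx 595.5$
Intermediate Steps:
$Z{\left(u \right)} = - \frac{u}{3}$
$\sqrt{\left(-264 + 999\right) 483 + Z{\left(1149 \right)}} = \sqrt{\left(-264 + 999\right) 483 - 383} = \sqrt{735 \cdot 483 - 383} = \sqrt{355005 - 383} = \sqrt{354622}$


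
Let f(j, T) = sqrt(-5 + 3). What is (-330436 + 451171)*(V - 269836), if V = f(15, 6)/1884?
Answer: -32578649460 + 40245*I*sqrt(2)/628 ≈ -3.2579e+10 + 90.629*I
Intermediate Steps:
f(j, T) = I*sqrt(2) (f(j, T) = sqrt(-2) = I*sqrt(2))
V = I*sqrt(2)/1884 (V = (I*sqrt(2))/1884 = (I*sqrt(2))*(1/1884) = I*sqrt(2)/1884 ≈ 0.00075064*I)
(-330436 + 451171)*(V - 269836) = (-330436 + 451171)*(I*sqrt(2)/1884 - 269836) = 120735*(-269836 + I*sqrt(2)/1884) = -32578649460 + 40245*I*sqrt(2)/628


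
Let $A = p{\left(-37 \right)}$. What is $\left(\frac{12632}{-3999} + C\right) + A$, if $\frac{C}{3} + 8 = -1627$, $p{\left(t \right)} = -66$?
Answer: $- \frac{19891661}{3999} \approx -4974.2$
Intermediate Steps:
$A = -66$
$C = -4905$ ($C = -24 + 3 \left(-1627\right) = -24 - 4881 = -4905$)
$\left(\frac{12632}{-3999} + C\right) + A = \left(\frac{12632}{-3999} - 4905\right) - 66 = \left(12632 \left(- \frac{1}{3999}\right) - 4905\right) - 66 = \left(- \frac{12632}{3999} - 4905\right) - 66 = - \frac{19627727}{3999} - 66 = - \frac{19891661}{3999}$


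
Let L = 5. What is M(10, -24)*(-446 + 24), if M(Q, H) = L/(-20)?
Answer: 211/2 ≈ 105.50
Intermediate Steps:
M(Q, H) = -¼ (M(Q, H) = 5/(-20) = 5*(-1/20) = -¼)
M(10, -24)*(-446 + 24) = -(-446 + 24)/4 = -¼*(-422) = 211/2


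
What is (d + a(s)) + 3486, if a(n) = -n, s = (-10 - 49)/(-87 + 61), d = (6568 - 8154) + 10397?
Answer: 319663/26 ≈ 12295.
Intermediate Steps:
d = 8811 (d = -1586 + 10397 = 8811)
s = 59/26 (s = -59/(-26) = -59*(-1/26) = 59/26 ≈ 2.2692)
(d + a(s)) + 3486 = (8811 - 1*59/26) + 3486 = (8811 - 59/26) + 3486 = 229027/26 + 3486 = 319663/26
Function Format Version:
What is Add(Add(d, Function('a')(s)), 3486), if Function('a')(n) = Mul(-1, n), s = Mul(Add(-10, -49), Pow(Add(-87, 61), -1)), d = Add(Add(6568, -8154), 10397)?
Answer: Rational(319663, 26) ≈ 12295.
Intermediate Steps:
d = 8811 (d = Add(-1586, 10397) = 8811)
s = Rational(59, 26) (s = Mul(-59, Pow(-26, -1)) = Mul(-59, Rational(-1, 26)) = Rational(59, 26) ≈ 2.2692)
Add(Add(d, Function('a')(s)), 3486) = Add(Add(8811, Mul(-1, Rational(59, 26))), 3486) = Add(Add(8811, Rational(-59, 26)), 3486) = Add(Rational(229027, 26), 3486) = Rational(319663, 26)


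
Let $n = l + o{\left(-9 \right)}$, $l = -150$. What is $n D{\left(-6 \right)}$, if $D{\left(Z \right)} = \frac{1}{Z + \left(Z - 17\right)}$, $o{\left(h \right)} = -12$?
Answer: $\frac{162}{29} \approx 5.5862$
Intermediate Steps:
$D{\left(Z \right)} = \frac{1}{-17 + 2 Z}$ ($D{\left(Z \right)} = \frac{1}{Z + \left(-17 + Z\right)} = \frac{1}{-17 + 2 Z}$)
$n = -162$ ($n = -150 - 12 = -162$)
$n D{\left(-6 \right)} = - \frac{162}{-17 + 2 \left(-6\right)} = - \frac{162}{-17 - 12} = - \frac{162}{-29} = \left(-162\right) \left(- \frac{1}{29}\right) = \frac{162}{29}$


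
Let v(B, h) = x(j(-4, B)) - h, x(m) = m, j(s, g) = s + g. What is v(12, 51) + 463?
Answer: 420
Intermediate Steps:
j(s, g) = g + s
v(B, h) = -4 + B - h (v(B, h) = (B - 4) - h = (-4 + B) - h = -4 + B - h)
v(12, 51) + 463 = (-4 + 12 - 1*51) + 463 = (-4 + 12 - 51) + 463 = -43 + 463 = 420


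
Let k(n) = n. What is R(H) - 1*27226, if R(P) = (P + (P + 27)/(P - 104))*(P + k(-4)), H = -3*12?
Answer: -180520/7 ≈ -25789.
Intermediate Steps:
H = -36
R(P) = (-4 + P)*(P + (27 + P)/(-104 + P)) (R(P) = (P + (P + 27)/(P - 104))*(P - 4) = (P + (27 + P)/(-104 + P))*(-4 + P) = (-4 + P)*(P + (27 + P)/(-104 + P)))
R(H) - 1*27226 = (-108 + (-36)³ - 107*(-36)² + 439*(-36))/(-104 - 36) - 1*27226 = (-108 - 46656 - 107*1296 - 15804)/(-140) - 27226 = -(-108 - 46656 - 138672 - 15804)/140 - 27226 = -1/140*(-201240) - 27226 = 10062/7 - 27226 = -180520/7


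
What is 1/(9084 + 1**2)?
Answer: 1/9085 ≈ 0.00011007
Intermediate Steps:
1/(9084 + 1**2) = 1/(9084 + 1) = 1/9085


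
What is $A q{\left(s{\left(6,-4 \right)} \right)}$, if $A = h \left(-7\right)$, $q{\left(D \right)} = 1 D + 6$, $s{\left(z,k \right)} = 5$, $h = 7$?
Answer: $-539$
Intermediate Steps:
$q{\left(D \right)} = 6 + D$ ($q{\left(D \right)} = D + 6 = 6 + D$)
$A = -49$ ($A = 7 \left(-7\right) = -49$)
$A q{\left(s{\left(6,-4 \right)} \right)} = - 49 \left(6 + 5\right) = \left(-49\right) 11 = -539$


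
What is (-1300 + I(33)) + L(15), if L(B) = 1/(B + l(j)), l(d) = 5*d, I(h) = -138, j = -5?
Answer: -14381/10 ≈ -1438.1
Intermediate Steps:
L(B) = 1/(-25 + B) (L(B) = 1/(B + 5*(-5)) = 1/(B - 25) = 1/(-25 + B))
(-1300 + I(33)) + L(15) = (-1300 - 138) + 1/(-25 + 15) = -1438 + 1/(-10) = -1438 - ⅒ = -14381/10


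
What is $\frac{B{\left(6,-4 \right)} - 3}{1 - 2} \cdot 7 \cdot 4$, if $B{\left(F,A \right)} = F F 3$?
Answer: $-2940$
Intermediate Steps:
$B{\left(F,A \right)} = 3 F^{2}$ ($B{\left(F,A \right)} = F^{2} \cdot 3 = 3 F^{2}$)
$\frac{B{\left(6,-4 \right)} - 3}{1 - 2} \cdot 7 \cdot 4 = \frac{3 \cdot 6^{2} - 3}{1 - 2} \cdot 7 \cdot 4 = \frac{3 \cdot 36 - 3}{1 - 2} \cdot 7 \cdot 4 = \frac{108 - 3}{-1} \cdot 7 \cdot 4 = 105 \left(-1\right) 7 \cdot 4 = \left(-105\right) 7 \cdot 4 = \left(-735\right) 4 = -2940$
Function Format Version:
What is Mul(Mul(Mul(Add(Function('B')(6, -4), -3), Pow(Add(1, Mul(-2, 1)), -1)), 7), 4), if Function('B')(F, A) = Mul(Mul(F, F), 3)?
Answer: -2940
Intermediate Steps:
Function('B')(F, A) = Mul(3, Pow(F, 2)) (Function('B')(F, A) = Mul(Pow(F, 2), 3) = Mul(3, Pow(F, 2)))
Mul(Mul(Mul(Add(Function('B')(6, -4), -3), Pow(Add(1, Mul(-2, 1)), -1)), 7), 4) = Mul(Mul(Mul(Add(Mul(3, Pow(6, 2)), -3), Pow(Add(1, Mul(-2, 1)), -1)), 7), 4) = Mul(Mul(Mul(Add(Mul(3, 36), -3), Pow(Add(1, -2), -1)), 7), 4) = Mul(Mul(Mul(Add(108, -3), Pow(-1, -1)), 7), 4) = Mul(Mul(Mul(105, -1), 7), 4) = Mul(Mul(-105, 7), 4) = Mul(-735, 4) = -2940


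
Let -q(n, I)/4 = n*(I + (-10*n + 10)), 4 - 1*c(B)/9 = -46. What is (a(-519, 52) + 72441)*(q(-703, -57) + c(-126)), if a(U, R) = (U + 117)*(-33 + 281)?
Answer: -535196786730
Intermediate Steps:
c(B) = 450 (c(B) = 36 - 9*(-46) = 36 + 414 = 450)
q(n, I) = -4*n*(10 + I - 10*n) (q(n, I) = -4*n*(I + (-10*n + 10)) = -4*n*(I + (10 - 10*n)) = -4*n*(10 + I - 10*n))
a(U, R) = 29016 + 248*U (a(U, R) = (117 + U)*248 = 29016 + 248*U)
(a(-519, 52) + 72441)*(q(-703, -57) + c(-126)) = ((29016 + 248*(-519)) + 72441)*(4*(-703)*(-10 - 1*(-57) + 10*(-703)) + 450) = ((29016 - 128712) + 72441)*(4*(-703)*(-10 + 57 - 7030) + 450) = (-99696 + 72441)*(4*(-703)*(-6983) + 450) = -27255*(19636196 + 450) = -27255*19636646 = -535196786730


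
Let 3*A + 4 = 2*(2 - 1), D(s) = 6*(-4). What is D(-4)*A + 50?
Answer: 66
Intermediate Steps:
D(s) = -24
A = -2/3 (A = -4/3 + (2*(2 - 1))/3 = -4/3 + (2*1)/3 = -4/3 + (1/3)*2 = -4/3 + 2/3 = -2/3 ≈ -0.66667)
D(-4)*A + 50 = -24*(-2/3) + 50 = 16 + 50 = 66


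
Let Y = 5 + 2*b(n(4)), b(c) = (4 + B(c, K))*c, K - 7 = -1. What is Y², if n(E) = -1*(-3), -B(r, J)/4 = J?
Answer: 13225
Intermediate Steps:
K = 6 (K = 7 - 1 = 6)
B(r, J) = -4*J
n(E) = 3
b(c) = -20*c (b(c) = (4 - 4*6)*c = (4 - 24)*c = -20*c)
Y = -115 (Y = 5 + 2*(-20*3) = 5 + 2*(-60) = 5 - 120 = -115)
Y² = (-115)² = 13225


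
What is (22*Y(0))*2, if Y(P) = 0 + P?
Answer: 0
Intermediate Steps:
Y(P) = P
(22*Y(0))*2 = (22*0)*2 = 0*2 = 0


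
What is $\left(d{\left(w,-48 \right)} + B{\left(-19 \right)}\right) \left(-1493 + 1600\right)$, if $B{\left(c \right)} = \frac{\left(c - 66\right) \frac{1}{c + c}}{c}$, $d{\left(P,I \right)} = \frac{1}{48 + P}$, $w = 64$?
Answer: $- \frac{470693}{40432} \approx -11.642$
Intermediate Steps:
$B{\left(c \right)} = \frac{-66 + c}{2 c^{2}}$ ($B{\left(c \right)} = \frac{\left(-66 + c\right) \frac{1}{2 c}}{c} = \frac{\frac{1}{2} \frac{1}{c} \left(-66 + c\right)}{c} = \frac{-66 + c}{2 c^{2}}$)
$\left(d{\left(w,-48 \right)} + B{\left(-19 \right)}\right) \left(-1493 + 1600\right) = \left(\frac{1}{48 + 64} + \frac{-66 - 19}{2 \cdot 361}\right) \left(-1493 + 1600\right) = \left(\frac{1}{112} + \frac{1}{2} \cdot \frac{1}{361} \left(-85\right)\right) 107 = \left(\frac{1}{112} - \frac{85}{722}\right) 107 = \left(- \frac{4399}{40432}\right) 107 = - \frac{470693}{40432}$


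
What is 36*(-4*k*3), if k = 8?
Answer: -3456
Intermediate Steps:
36*(-4*k*3) = 36*(-4*8*3) = 36*(-32*3) = 36*(-96) = -3456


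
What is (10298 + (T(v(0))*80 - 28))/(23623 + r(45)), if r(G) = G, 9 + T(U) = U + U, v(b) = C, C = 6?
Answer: 5255/11834 ≈ 0.44406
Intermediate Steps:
v(b) = 6
T(U) = -9 + 2*U (T(U) = -9 + (U + U) = -9 + 2*U)
(10298 + (T(v(0))*80 - 28))/(23623 + r(45)) = (10298 + ((-9 + 2*6)*80 - 28))/(23623 + 45) = (10298 + ((-9 + 12)*80 - 28))/23668 = (10298 + (3*80 - 28))*(1/23668) = (10298 + (240 - 28))*(1/23668) = (10298 + 212)*(1/23668) = 10510*(1/23668) = 5255/11834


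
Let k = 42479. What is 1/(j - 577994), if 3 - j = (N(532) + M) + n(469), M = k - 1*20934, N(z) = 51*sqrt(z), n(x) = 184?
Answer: -149930/89915673667 + 51*sqrt(133)/179831347334 ≈ -1.6642e-6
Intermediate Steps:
M = 21545 (M = 42479 - 1*20934 = 42479 - 20934 = 21545)
j = -21726 - 102*sqrt(133) (j = 3 - ((51*sqrt(532) + 21545) + 184) = 3 - ((51*(2*sqrt(133)) + 21545) + 184) = 3 - ((102*sqrt(133) + 21545) + 184) = 3 - ((21545 + 102*sqrt(133)) + 184) = 3 - (21729 + 102*sqrt(133)) = 3 + (-21729 - 102*sqrt(133)) = -21726 - 102*sqrt(133) ≈ -22902.)
1/(j - 577994) = 1/((-21726 - 102*sqrt(133)) - 577994) = 1/(-599720 - 102*sqrt(133))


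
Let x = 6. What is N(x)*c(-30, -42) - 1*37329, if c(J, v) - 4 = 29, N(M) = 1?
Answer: -37296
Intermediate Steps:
c(J, v) = 33 (c(J, v) = 4 + 29 = 33)
N(x)*c(-30, -42) - 1*37329 = 1*33 - 1*37329 = 33 - 37329 = -37296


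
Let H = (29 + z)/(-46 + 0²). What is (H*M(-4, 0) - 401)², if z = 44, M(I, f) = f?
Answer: 160801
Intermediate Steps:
H = -73/46 (H = (29 + 44)/(-46 + 0²) = 73/(-46 + 0) = 73/(-46) = 73*(-1/46) = -73/46 ≈ -1.5870)
(H*M(-4, 0) - 401)² = (-73/46*0 - 401)² = (0 - 401)² = (-401)² = 160801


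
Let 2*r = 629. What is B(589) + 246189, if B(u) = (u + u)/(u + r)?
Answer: 444865879/1807 ≈ 2.4619e+5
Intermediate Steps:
r = 629/2 (r = (½)*629 = 629/2 ≈ 314.50)
B(u) = 2*u/(629/2 + u) (B(u) = (u + u)/(u + 629/2) = (2*u)/(629/2 + u) = 2*u/(629/2 + u))
B(589) + 246189 = 4*589/(629 + 2*589) + 246189 = 4*589/(629 + 1178) + 246189 = 4*589/1807 + 246189 = 4*589*(1/1807) + 246189 = 2356/1807 + 246189 = 444865879/1807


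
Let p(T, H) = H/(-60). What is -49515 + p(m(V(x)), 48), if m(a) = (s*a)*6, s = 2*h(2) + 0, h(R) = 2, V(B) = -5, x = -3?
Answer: -247579/5 ≈ -49516.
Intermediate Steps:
s = 4 (s = 2*2 + 0 = 4 + 0 = 4)
m(a) = 24*a (m(a) = (4*a)*6 = 24*a)
p(T, H) = -H/60 (p(T, H) = H*(-1/60) = -H/60)
-49515 + p(m(V(x)), 48) = -49515 - 1/60*48 = -49515 - 4/5 = -247579/5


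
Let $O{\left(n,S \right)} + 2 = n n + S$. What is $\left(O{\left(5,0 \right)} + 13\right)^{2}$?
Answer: $1296$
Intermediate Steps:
$O{\left(n,S \right)} = -2 + S + n^{2}$ ($O{\left(n,S \right)} = -2 + \left(n n + S\right) = -2 + \left(n^{2} + S\right) = -2 + \left(S + n^{2}\right) = -2 + S + n^{2}$)
$\left(O{\left(5,0 \right)} + 13\right)^{2} = \left(\left(-2 + 0 + 5^{2}\right) + 13\right)^{2} = \left(\left(-2 + 0 + 25\right) + 13\right)^{2} = \left(23 + 13\right)^{2} = 36^{2} = 1296$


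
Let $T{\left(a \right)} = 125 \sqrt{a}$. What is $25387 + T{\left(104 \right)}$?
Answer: $25387 + 250 \sqrt{26} \approx 26662.0$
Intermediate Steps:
$25387 + T{\left(104 \right)} = 25387 + 125 \sqrt{104} = 25387 + 125 \cdot 2 \sqrt{26} = 25387 + 250 \sqrt{26}$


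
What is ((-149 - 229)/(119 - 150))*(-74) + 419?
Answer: -14983/31 ≈ -483.32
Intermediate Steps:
((-149 - 229)/(119 - 150))*(-74) + 419 = -378/(-31)*(-74) + 419 = -378*(-1/31)*(-74) + 419 = (378/31)*(-74) + 419 = -27972/31 + 419 = -14983/31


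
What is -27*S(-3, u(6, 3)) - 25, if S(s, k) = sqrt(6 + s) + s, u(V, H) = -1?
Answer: 56 - 27*sqrt(3) ≈ 9.2346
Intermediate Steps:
S(s, k) = s + sqrt(6 + s)
-27*S(-3, u(6, 3)) - 25 = -27*(-3 + sqrt(6 - 3)) - 25 = -27*(-3 + sqrt(3)) - 25 = (81 - 27*sqrt(3)) - 25 = 56 - 27*sqrt(3)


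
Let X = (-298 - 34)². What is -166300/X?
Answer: -41575/27556 ≈ -1.5087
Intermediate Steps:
X = 110224 (X = (-332)² = 110224)
-166300/X = -166300/110224 = -166300*1/110224 = -41575/27556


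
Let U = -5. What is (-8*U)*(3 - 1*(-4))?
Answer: 280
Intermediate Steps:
(-8*U)*(3 - 1*(-4)) = (-8*(-5))*(3 - 1*(-4)) = 40*(3 + 4) = 40*7 = 280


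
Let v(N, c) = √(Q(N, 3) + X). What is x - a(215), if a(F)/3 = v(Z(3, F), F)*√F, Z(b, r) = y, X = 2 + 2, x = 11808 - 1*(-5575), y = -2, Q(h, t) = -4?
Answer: 17383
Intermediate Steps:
x = 17383 (x = 11808 + 5575 = 17383)
X = 4
Z(b, r) = -2
v(N, c) = 0 (v(N, c) = √(-4 + 4) = √0 = 0)
a(F) = 0 (a(F) = 3*(0*√F) = 3*0 = 0)
x - a(215) = 17383 - 1*0 = 17383 + 0 = 17383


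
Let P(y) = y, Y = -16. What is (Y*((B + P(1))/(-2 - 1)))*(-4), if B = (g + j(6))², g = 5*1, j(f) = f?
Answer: -7808/3 ≈ -2602.7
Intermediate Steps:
g = 5
B = 121 (B = (5 + 6)² = 11² = 121)
(Y*((B + P(1))/(-2 - 1)))*(-4) = -16*(121 + 1)/(-2 - 1)*(-4) = -1952/(-3)*(-4) = -1952*(-1)/3*(-4) = -16*(-122/3)*(-4) = (1952/3)*(-4) = -7808/3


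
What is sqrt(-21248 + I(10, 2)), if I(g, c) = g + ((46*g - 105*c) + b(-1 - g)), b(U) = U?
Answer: I*sqrt(20999) ≈ 144.91*I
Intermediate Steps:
I(g, c) = -1 - 105*c + 46*g (I(g, c) = g + ((46*g - 105*c) + (-1 - g)) = g + ((-105*c + 46*g) + (-1 - g)) = g + (-1 - 105*c + 45*g) = -1 - 105*c + 46*g)
sqrt(-21248 + I(10, 2)) = sqrt(-21248 + (-1 - 105*2 + 46*10)) = sqrt(-21248 + (-1 - 210 + 460)) = sqrt(-21248 + 249) = sqrt(-20999) = I*sqrt(20999)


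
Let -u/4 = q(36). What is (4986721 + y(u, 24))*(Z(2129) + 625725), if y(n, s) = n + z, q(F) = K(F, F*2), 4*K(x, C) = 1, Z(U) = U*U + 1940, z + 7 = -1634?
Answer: 25724533074174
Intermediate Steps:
z = -1641 (z = -7 - 1634 = -1641)
Z(U) = 1940 + U² (Z(U) = U² + 1940 = 1940 + U²)
K(x, C) = ¼ (K(x, C) = (¼)*1 = ¼)
q(F) = ¼
u = -1 (u = -4*¼ = -1)
y(n, s) = -1641 + n (y(n, s) = n - 1641 = -1641 + n)
(4986721 + y(u, 24))*(Z(2129) + 625725) = (4986721 + (-1641 - 1))*((1940 + 2129²) + 625725) = (4986721 - 1642)*((1940 + 4532641) + 625725) = 4985079*(4534581 + 625725) = 4985079*5160306 = 25724533074174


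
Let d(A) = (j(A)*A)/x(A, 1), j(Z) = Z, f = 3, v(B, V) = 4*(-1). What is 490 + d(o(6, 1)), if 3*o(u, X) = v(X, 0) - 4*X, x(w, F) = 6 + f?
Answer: 39754/81 ≈ 490.79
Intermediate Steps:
v(B, V) = -4
x(w, F) = 9 (x(w, F) = 6 + 3 = 9)
o(u, X) = -4/3 - 4*X/3 (o(u, X) = (-4 - 4*X)/3 = -4/3 - 4*X/3)
d(A) = A²/9 (d(A) = (A*A)/9 = A²*(⅑) = A²/9)
490 + d(o(6, 1)) = 490 + (-4/3 - 4/3*1)²/9 = 490 + (-4/3 - 4/3)²/9 = 490 + (-8/3)²/9 = 490 + (⅑)*(64/9) = 490 + 64/81 = 39754/81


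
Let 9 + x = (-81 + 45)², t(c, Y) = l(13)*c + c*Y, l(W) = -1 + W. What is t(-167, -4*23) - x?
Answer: 12073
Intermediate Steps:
t(c, Y) = 12*c + Y*c (t(c, Y) = (-1 + 13)*c + c*Y = 12*c + Y*c)
x = 1287 (x = -9 + (-81 + 45)² = -9 + (-36)² = -9 + 1296 = 1287)
t(-167, -4*23) - x = -167*(12 - 4*23) - 1*1287 = -167*(12 - 92) - 1287 = -167*(-80) - 1287 = 13360 - 1287 = 12073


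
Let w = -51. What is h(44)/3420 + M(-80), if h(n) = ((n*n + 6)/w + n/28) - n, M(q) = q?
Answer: -97703941/1220940 ≈ -80.024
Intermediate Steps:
h(n) = -2/17 - 27*n/28 - n**2/51 (h(n) = ((n*n + 6)/(-51) + n/28) - n = ((n**2 + 6)*(-1/51) + n*(1/28)) - n = ((6 + n**2)*(-1/51) + n/28) - n = ((-2/17 - n**2/51) + n/28) - n = (-2/17 - n**2/51 + n/28) - n = -2/17 - 27*n/28 - n**2/51)
h(44)/3420 + M(-80) = (-2/17 - 27/28*44 - 1/51*44**2)/3420 - 80 = (-2/17 - 297/7 - 1/51*1936)*(1/3420) - 80 = (-2/17 - 297/7 - 1936/51)*(1/3420) - 80 = -28741/357*1/3420 - 80 = -28741/1220940 - 80 = -97703941/1220940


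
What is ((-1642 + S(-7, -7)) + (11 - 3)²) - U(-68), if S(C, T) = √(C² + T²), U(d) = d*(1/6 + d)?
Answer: -18572/3 + 7*√2 ≈ -6180.8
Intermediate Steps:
U(d) = d*(⅙ + d)
((-1642 + S(-7, -7)) + (11 - 3)²) - U(-68) = ((-1642 + √((-7)² + (-7)²)) + (11 - 3)²) - (-68)*(⅙ - 68) = ((-1642 + √(49 + 49)) + 8²) - (-68)*(-407)/6 = ((-1642 + √98) + 64) - 1*13838/3 = ((-1642 + 7*√2) + 64) - 13838/3 = (-1578 + 7*√2) - 13838/3 = -18572/3 + 7*√2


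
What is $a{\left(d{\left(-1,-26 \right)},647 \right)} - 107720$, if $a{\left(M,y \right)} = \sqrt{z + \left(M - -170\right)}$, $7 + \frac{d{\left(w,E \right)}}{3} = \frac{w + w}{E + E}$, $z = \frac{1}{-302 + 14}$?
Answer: $-107720 + \frac{5 \sqrt{580606}}{312} \approx -1.0771 \cdot 10^{5}$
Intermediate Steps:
$z = - \frac{1}{288}$ ($z = \frac{1}{-288} = - \frac{1}{288} \approx -0.0034722$)
$d{\left(w,E \right)} = -21 + \frac{3 w}{E}$ ($d{\left(w,E \right)} = -21 + 3 \frac{w + w}{E + E} = -21 + 3 \frac{2 w}{2 E} = -21 + 3 \cdot 2 w \frac{1}{2 E} = -21 + 3 \frac{w}{E} = -21 + \frac{3 w}{E}$)
$a{\left(M,y \right)} = \sqrt{\frac{48959}{288} + M}$ ($a{\left(M,y \right)} = \sqrt{- \frac{1}{288} + \left(M - -170\right)} = \sqrt{- \frac{1}{288} + \left(M + 170\right)} = \sqrt{- \frac{1}{288} + \left(170 + M\right)} = \sqrt{\frac{48959}{288} + M}$)
$a{\left(d{\left(-1,-26 \right)},647 \right)} - 107720 = \frac{\sqrt{97918 + 576 \left(-21 + 3 \left(-1\right) \frac{1}{-26}\right)}}{24} - 107720 = \frac{\sqrt{97918 + 576 \left(-21 + 3 \left(-1\right) \left(- \frac{1}{26}\right)\right)}}{24} - 107720 = \frac{\sqrt{97918 + 576 \left(-21 + \frac{3}{26}\right)}}{24} - 107720 = \frac{\sqrt{97918 + 576 \left(- \frac{543}{26}\right)}}{24} - 107720 = \frac{\sqrt{97918 - \frac{156384}{13}}}{24} - 107720 = \frac{\sqrt{\frac{1116550}{13}}}{24} - 107720 = \frac{\frac{5}{13} \sqrt{580606}}{24} - 107720 = \frac{5 \sqrt{580606}}{312} - 107720 = -107720 + \frac{5 \sqrt{580606}}{312}$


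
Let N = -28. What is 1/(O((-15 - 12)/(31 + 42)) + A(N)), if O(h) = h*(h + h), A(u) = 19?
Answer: 5329/102709 ≈ 0.051884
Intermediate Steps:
O(h) = 2*h² (O(h) = h*(2*h) = 2*h²)
1/(O((-15 - 12)/(31 + 42)) + A(N)) = 1/(2*((-15 - 12)/(31 + 42))² + 19) = 1/(2*(-27/73)² + 19) = 1/(2*(729/5329) + 19) = 1/(1458/5329 + 19) = 1/(102709/5329) = 5329/102709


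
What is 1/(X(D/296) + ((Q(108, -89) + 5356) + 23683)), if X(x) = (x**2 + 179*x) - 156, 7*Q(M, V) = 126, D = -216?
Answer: 1369/39387377 ≈ 3.4757e-5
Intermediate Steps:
Q(M, V) = 18 (Q(M, V) = (1/7)*126 = 18)
X(x) = -156 + x**2 + 179*x
1/(X(D/296) + ((Q(108, -89) + 5356) + 23683)) = 1/((-156 + (-216/296)**2 + 179*(-216/296)) + ((18 + 5356) + 23683)) = 1/((-156 + (-216*1/296)**2 + 179*(-216*1/296)) + (5374 + 23683)) = 1/((-156 + (-27/37)**2 + 179*(-27/37)) + 29057) = 1/((-156 + 729/1369 - 4833/37) + 29057) = 1/(-391656/1369 + 29057) = 1/(39387377/1369) = 1369/39387377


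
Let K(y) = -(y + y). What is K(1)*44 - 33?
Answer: -121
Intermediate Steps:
K(y) = -2*y
K(1)*44 - 33 = -2*1*44 - 33 = -2*44 - 33 = -88 - 33 = -121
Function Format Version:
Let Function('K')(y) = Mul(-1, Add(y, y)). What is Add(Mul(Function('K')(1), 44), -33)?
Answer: -121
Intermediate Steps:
Function('K')(y) = Mul(-2, y) (Function('K')(y) = Mul(-1, Mul(2, y)) = Mul(-2, y))
Add(Mul(Function('K')(1), 44), -33) = Add(Mul(Mul(-2, 1), 44), -33) = Add(Mul(-2, 44), -33) = Add(-88, -33) = -121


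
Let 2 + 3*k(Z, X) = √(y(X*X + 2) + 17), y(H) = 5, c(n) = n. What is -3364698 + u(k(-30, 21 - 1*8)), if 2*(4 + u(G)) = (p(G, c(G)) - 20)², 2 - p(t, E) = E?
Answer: -30280955/9 + 52*√22/9 ≈ -3.3645e+6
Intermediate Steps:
p(t, E) = 2 - E
k(Z, X) = -⅔ + √22/3 (k(Z, X) = -⅔ + √(5 + 17)/3 = -⅔ + √22/3)
u(G) = -4 + (-18 - G)²/2 (u(G) = -4 + ((2 - G) - 20)²/2 = -4 + (-18 - G)²/2)
-3364698 + u(k(-30, 21 - 1*8)) = -3364698 + (-4 + (18 + (-⅔ + √22/3))²/2) = -3364698 + (-4 + (52/3 + √22/3)²/2) = -3364702 + (52/3 + √22/3)²/2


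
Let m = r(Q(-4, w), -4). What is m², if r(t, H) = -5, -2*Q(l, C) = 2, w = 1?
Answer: 25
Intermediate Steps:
Q(l, C) = -1 (Q(l, C) = -½*2 = -1)
m = -5
m² = (-5)² = 25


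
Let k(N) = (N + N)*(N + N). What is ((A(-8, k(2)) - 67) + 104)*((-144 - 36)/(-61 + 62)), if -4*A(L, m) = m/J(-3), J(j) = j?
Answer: -6900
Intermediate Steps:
k(N) = 4*N**2 (k(N) = (2*N)*(2*N) = 4*N**2)
A(L, m) = m/12 (A(L, m) = -m/(4*(-3)) = -m*(-1)/(4*3) = -(-1)*m/12 = m/12)
((A(-8, k(2)) - 67) + 104)*((-144 - 36)/(-61 + 62)) = (((4*2**2)/12 - 67) + 104)*((-144 - 36)/(-61 + 62)) = (((4*4)/12 - 67) + 104)*(-180/1) = (((1/12)*16 - 67) + 104)*(-180*1) = ((4/3 - 67) + 104)*(-180) = (-197/3 + 104)*(-180) = (115/3)*(-180) = -6900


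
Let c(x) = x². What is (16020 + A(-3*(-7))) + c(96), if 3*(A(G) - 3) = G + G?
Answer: 25253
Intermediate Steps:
A(G) = 3 + 2*G/3 (A(G) = 3 + (G + G)/3 = 3 + (2*G)/3 = 3 + 2*G/3)
(16020 + A(-3*(-7))) + c(96) = (16020 + (3 + 2*(-3*(-7))/3)) + 96² = (16020 + (3 + (⅔)*21)) + 9216 = (16020 + (3 + 14)) + 9216 = (16020 + 17) + 9216 = 16037 + 9216 = 25253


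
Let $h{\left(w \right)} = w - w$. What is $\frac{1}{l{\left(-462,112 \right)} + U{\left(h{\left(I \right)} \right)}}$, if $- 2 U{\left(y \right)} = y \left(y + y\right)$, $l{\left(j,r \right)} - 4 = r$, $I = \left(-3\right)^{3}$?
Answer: $\frac{1}{116} \approx 0.0086207$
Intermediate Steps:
$I = -27$
$h{\left(w \right)} = 0$
$l{\left(j,r \right)} = 4 + r$
$U{\left(y \right)} = - y^{2}$ ($U{\left(y \right)} = - \frac{y \left(y + y\right)}{2} = - \frac{y 2 y}{2} = - \frac{2 y^{2}}{2} = - y^{2}$)
$\frac{1}{l{\left(-462,112 \right)} + U{\left(h{\left(I \right)} \right)}} = \frac{1}{\left(4 + 112\right) - 0^{2}} = \frac{1}{116 - 0} = \frac{1}{116 + 0} = \frac{1}{116}$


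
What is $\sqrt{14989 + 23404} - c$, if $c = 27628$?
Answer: $-27628 + \sqrt{38393} \approx -27432.0$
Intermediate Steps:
$\sqrt{14989 + 23404} - c = \sqrt{14989 + 23404} - 27628 = \sqrt{38393} - 27628 = -27628 + \sqrt{38393}$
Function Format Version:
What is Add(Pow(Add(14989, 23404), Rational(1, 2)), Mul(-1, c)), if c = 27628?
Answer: Add(-27628, Pow(38393, Rational(1, 2))) ≈ -27432.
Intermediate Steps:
Add(Pow(Add(14989, 23404), Rational(1, 2)), Mul(-1, c)) = Add(Pow(Add(14989, 23404), Rational(1, 2)), Mul(-1, 27628)) = Add(Pow(38393, Rational(1, 2)), -27628) = Add(-27628, Pow(38393, Rational(1, 2)))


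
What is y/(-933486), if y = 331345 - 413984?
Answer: 82639/933486 ≈ 0.088527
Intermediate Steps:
y = -82639
y/(-933486) = -82639/(-933486) = -82639*(-1/933486) = 82639/933486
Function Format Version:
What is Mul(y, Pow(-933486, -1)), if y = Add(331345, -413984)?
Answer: Rational(82639, 933486) ≈ 0.088527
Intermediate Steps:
y = -82639
Mul(y, Pow(-933486, -1)) = Mul(-82639, Pow(-933486, -1)) = Mul(-82639, Rational(-1, 933486)) = Rational(82639, 933486)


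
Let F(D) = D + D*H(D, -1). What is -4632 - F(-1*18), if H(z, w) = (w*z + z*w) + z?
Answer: -4290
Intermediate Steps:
H(z, w) = z + 2*w*z (H(z, w) = (w*z + w*z) + z = 2*w*z + z = z + 2*w*z)
F(D) = D - D² (F(D) = D + D*(D*(1 + 2*(-1))) = D + D*(D*(1 - 2)) = D + D*(D*(-1)) = D + D*(-D) = D - D²)
-4632 - F(-1*18) = -4632 - (-1*18)*(1 - (-1)*18) = -4632 - (-18)*(1 - 1*(-18)) = -4632 - (-18)*(1 + 18) = -4632 - (-18)*19 = -4632 - 1*(-342) = -4632 + 342 = -4290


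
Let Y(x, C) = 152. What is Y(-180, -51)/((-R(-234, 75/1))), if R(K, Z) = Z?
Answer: -152/75 ≈ -2.0267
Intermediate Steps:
Y(-180, -51)/((-R(-234, 75/1))) = 152/((-75/1)) = 152/((-75)) = 152/((-1*75)) = 152/(-75) = 152*(-1/75) = -152/75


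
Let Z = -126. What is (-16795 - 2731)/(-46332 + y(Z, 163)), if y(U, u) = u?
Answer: 19526/46169 ≈ 0.42292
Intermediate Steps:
(-16795 - 2731)/(-46332 + y(Z, 163)) = (-16795 - 2731)/(-46332 + 163) = -19526/(-46169) = -19526*(-1/46169) = 19526/46169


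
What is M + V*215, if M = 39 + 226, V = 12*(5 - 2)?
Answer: 8005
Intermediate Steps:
V = 36 (V = 12*3 = 36)
M = 265
M + V*215 = 265 + 36*215 = 265 + 7740 = 8005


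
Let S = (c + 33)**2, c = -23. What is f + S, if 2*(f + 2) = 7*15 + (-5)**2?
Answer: 163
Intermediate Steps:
f = 63 (f = -2 + (7*15 + (-5)**2)/2 = -2 + (105 + 25)/2 = -2 + (1/2)*130 = -2 + 65 = 63)
S = 100 (S = (-23 + 33)**2 = 10**2 = 100)
f + S = 63 + 100 = 163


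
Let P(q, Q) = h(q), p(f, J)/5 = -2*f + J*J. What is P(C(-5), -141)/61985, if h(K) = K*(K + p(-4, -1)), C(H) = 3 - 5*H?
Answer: 292/8855 ≈ 0.032976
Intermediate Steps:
p(f, J) = -10*f + 5*J² (p(f, J) = 5*(-2*f + J*J) = 5*(-2*f + J²) = 5*(J² - 2*f) = -10*f + 5*J²)
h(K) = K*(45 + K) (h(K) = K*(K + (-10*(-4) + 5*(-1)²)) = K*(K + (40 + 5*1)) = K*(K + (40 + 5)) = K*(K + 45) = K*(45 + K))
P(q, Q) = q*(45 + q)
P(C(-5), -141)/61985 = ((3 - 5*(-5))*(45 + (3 - 5*(-5))))/61985 = ((3 + 25)*(45 + (3 + 25)))*(1/61985) = (28*(45 + 28))*(1/61985) = (28*73)*(1/61985) = 2044*(1/61985) = 292/8855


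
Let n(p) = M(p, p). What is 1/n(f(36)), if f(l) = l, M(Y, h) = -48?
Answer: -1/48 ≈ -0.020833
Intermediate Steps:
n(p) = -48
1/n(f(36)) = 1/(-48) = -1/48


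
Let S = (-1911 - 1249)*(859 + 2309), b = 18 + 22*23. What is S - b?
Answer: -10011404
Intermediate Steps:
b = 524 (b = 18 + 506 = 524)
S = -10010880 (S = -3160*3168 = -10010880)
S - b = -10010880 - 1*524 = -10010880 - 524 = -10011404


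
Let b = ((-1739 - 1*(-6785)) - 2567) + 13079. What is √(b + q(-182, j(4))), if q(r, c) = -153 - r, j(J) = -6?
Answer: √15587 ≈ 124.85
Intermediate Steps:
b = 15558 (b = ((-1739 + 6785) - 2567) + 13079 = (5046 - 2567) + 13079 = 2479 + 13079 = 15558)
√(b + q(-182, j(4))) = √(15558 + (-153 - 1*(-182))) = √(15558 + (-153 + 182)) = √(15558 + 29) = √15587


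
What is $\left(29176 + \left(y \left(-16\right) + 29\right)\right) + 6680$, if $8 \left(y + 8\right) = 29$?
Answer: $35955$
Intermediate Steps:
$y = - \frac{35}{8}$ ($y = -8 + \frac{1}{8} \cdot 29 = -8 + \frac{29}{8} = - \frac{35}{8} \approx -4.375$)
$\left(29176 + \left(y \left(-16\right) + 29\right)\right) + 6680 = \left(29176 + \left(\left(- \frac{35}{8}\right) \left(-16\right) + 29\right)\right) + 6680 = \left(29176 + \left(70 + 29\right)\right) + 6680 = \left(29176 + 99\right) + 6680 = 29275 + 6680 = 35955$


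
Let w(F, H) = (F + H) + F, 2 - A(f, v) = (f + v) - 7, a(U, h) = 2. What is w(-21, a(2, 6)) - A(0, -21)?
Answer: -70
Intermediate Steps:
A(f, v) = 9 - f - v (A(f, v) = 2 - ((f + v) - 7) = 2 - (-7 + f + v) = 2 + (7 - f - v) = 9 - f - v)
w(F, H) = H + 2*F
w(-21, a(2, 6)) - A(0, -21) = (2 + 2*(-21)) - (9 - 1*0 - 1*(-21)) = (2 - 42) - (9 + 0 + 21) = -40 - 1*30 = -40 - 30 = -70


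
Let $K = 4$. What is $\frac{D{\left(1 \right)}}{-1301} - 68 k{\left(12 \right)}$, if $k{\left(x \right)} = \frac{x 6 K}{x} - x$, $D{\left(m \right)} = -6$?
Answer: $- \frac{1061610}{1301} \approx -816.0$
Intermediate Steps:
$k{\left(x \right)} = 24 - x$ ($k{\left(x \right)} = \frac{x 6 \cdot 4}{x} - x = \frac{6 x 4}{x} - x = \frac{24 x}{x} - x = 24 - x$)
$\frac{D{\left(1 \right)}}{-1301} - 68 k{\left(12 \right)} = - \frac{6}{-1301} - 68 \left(24 - 12\right) = \left(-6\right) \left(- \frac{1}{1301}\right) - 68 \left(24 - 12\right) = \frac{6}{1301} - 816 = - \frac{1061610}{1301}$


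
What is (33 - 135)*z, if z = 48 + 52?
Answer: -10200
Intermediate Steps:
z = 100
(33 - 135)*z = (33 - 135)*100 = -102*100 = -10200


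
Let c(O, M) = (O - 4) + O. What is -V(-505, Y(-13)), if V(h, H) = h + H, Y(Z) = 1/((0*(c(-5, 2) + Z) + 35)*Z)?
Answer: 229776/455 ≈ 505.00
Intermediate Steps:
c(O, M) = -4 + 2*O (c(O, M) = (-4 + O) + O = -4 + 2*O)
Y(Z) = 1/(35*Z) (Y(Z) = 1/((0*((-4 + 2*(-5)) + Z) + 35)*Z) = 1/((0*((-4 - 10) + Z) + 35)*Z) = 1/((0*(-14 + Z) + 35)*Z) = 1/((0 + 35)*Z) = 1/(35*Z))
V(h, H) = H + h
-V(-505, Y(-13)) = -((1/35)/(-13) - 505) = -((1/35)*(-1/13) - 505) = -(-1/455 - 505) = -1*(-229776/455) = 229776/455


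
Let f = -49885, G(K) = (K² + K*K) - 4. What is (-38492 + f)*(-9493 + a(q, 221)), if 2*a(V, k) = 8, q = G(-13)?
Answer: 838609353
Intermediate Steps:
G(K) = -4 + 2*K² (G(K) = (K² + K²) - 4 = 2*K² - 4 = -4 + 2*K²)
q = 334 (q = -4 + 2*(-13)² = -4 + 2*169 = -4 + 338 = 334)
a(V, k) = 4 (a(V, k) = (½)*8 = 4)
(-38492 + f)*(-9493 + a(q, 221)) = (-38492 - 49885)*(-9493 + 4) = -88377*(-9489) = 838609353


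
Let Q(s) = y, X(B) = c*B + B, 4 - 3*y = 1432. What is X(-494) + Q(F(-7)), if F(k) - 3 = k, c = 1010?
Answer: -499910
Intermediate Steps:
y = -476 (y = 4/3 - ⅓*1432 = 4/3 - 1432/3 = -476)
F(k) = 3 + k
X(B) = 1011*B (X(B) = 1010*B + B = 1011*B)
Q(s) = -476
X(-494) + Q(F(-7)) = 1011*(-494) - 476 = -499434 - 476 = -499910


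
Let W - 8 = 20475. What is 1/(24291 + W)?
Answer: 1/44774 ≈ 2.2334e-5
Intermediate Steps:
W = 20483 (W = 8 + 20475 = 20483)
1/(24291 + W) = 1/(24291 + 20483) = 1/44774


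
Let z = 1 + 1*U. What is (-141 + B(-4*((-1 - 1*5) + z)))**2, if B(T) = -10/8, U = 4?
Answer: 323761/16 ≈ 20235.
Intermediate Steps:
z = 5 (z = 1 + 1*4 = 1 + 4 = 5)
B(T) = -5/4 (B(T) = -10*1/8 = -5/4)
(-141 + B(-4*((-1 - 1*5) + z)))**2 = (-141 - 5/4)**2 = (-569/4)**2 = 323761/16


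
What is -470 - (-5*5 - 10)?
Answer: -435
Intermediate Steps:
-470 - (-5*5 - 10) = -470 - (-25 - 10) = -470 - 1*(-35) = -470 + 35 = -435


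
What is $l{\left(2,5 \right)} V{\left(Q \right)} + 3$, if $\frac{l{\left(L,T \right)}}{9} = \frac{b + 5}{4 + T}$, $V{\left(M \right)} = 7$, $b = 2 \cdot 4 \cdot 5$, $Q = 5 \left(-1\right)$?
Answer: $318$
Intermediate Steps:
$Q = -5$
$b = 40$ ($b = 8 \cdot 5 = 40$)
$l{\left(L,T \right)} = \frac{405}{4 + T}$ ($l{\left(L,T \right)} = 9 \frac{40 + 5}{4 + T} = 9 \frac{45}{4 + T} = \frac{405}{4 + T}$)
$l{\left(2,5 \right)} V{\left(Q \right)} + 3 = \frac{405}{4 + 5} \cdot 7 + 3 = \frac{405}{9} \cdot 7 + 3 = 405 \cdot \frac{1}{9} \cdot 7 + 3 = 45 \cdot 7 + 3 = 315 + 3 = 318$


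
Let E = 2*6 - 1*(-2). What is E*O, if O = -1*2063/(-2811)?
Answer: 28882/2811 ≈ 10.275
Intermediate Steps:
E = 14 (E = 12 + 2 = 14)
O = 2063/2811 (O = -2063*(-1/2811) = 2063/2811 ≈ 0.73390)
E*O = 14*(2063/2811) = 28882/2811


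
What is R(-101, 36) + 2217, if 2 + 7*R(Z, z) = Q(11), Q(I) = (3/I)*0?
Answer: 15517/7 ≈ 2216.7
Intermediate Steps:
Q(I) = 0
R(Z, z) = -2/7 (R(Z, z) = -2/7 + (⅐)*0 = -2/7 + 0 = -2/7)
R(-101, 36) + 2217 = -2/7 + 2217 = 15517/7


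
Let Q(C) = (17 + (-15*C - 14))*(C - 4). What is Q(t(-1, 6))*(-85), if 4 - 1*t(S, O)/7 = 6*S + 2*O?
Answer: 325890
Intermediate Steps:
t(S, O) = 28 - 42*S - 14*O (t(S, O) = 28 - 7*(6*S + 2*O) = 28 - 7*(2*O + 6*S) = 28 + (-42*S - 14*O) = 28 - 42*S - 14*O)
Q(C) = (-4 + C)*(3 - 15*C) (Q(C) = (17 + (-14 - 15*C))*(-4 + C) = (3 - 15*C)*(-4 + C) = (-4 + C)*(3 - 15*C))
Q(t(-1, 6))*(-85) = (-12 - 15*(28 - 42*(-1) - 14*6)² + 63*(28 - 42*(-1) - 14*6))*(-85) = (-12 - 15*(28 + 42 - 84)² + 63*(28 + 42 - 84))*(-85) = (-12 - 15*(-14)² + 63*(-14))*(-85) = (-12 - 15*196 - 882)*(-85) = (-12 - 2940 - 882)*(-85) = -3834*(-85) = 325890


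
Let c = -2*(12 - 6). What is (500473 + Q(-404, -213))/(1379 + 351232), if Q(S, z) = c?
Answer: 500461/352611 ≈ 1.4193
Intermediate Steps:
c = -12 (c = -2*6 = -12)
Q(S, z) = -12
(500473 + Q(-404, -213))/(1379 + 351232) = (500473 - 12)/(1379 + 351232) = 500461/352611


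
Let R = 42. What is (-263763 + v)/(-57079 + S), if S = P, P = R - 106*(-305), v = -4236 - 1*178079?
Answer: 446078/24707 ≈ 18.055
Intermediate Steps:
v = -182315 (v = -4236 - 178079 = -182315)
P = 32372 (P = 42 - 106*(-305) = 42 + 32330 = 32372)
S = 32372
(-263763 + v)/(-57079 + S) = (-263763 - 182315)/(-57079 + 32372) = -446078/(-24707) = -446078*(-1/24707) = 446078/24707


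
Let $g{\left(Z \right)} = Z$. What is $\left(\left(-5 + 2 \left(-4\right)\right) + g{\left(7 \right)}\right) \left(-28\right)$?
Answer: $168$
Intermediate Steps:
$\left(\left(-5 + 2 \left(-4\right)\right) + g{\left(7 \right)}\right) \left(-28\right) = \left(\left(-5 + 2 \left(-4\right)\right) + 7\right) \left(-28\right) = \left(\left(-5 - 8\right) + 7\right) \left(-28\right) = \left(-13 + 7\right) \left(-28\right) = \left(-6\right) \left(-28\right) = 168$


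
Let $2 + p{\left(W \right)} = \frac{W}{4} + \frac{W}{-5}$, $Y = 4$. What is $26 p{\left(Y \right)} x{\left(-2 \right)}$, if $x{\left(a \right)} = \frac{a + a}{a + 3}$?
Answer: $\frac{936}{5} \approx 187.2$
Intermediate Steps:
$p{\left(W \right)} = -2 + \frac{W}{20}$ ($p{\left(W \right)} = -2 + \left(\frac{W}{4} + \frac{W}{-5}\right) = -2 + \left(W \frac{1}{4} + W \left(- \frac{1}{5}\right)\right) = -2 + \left(\frac{W}{4} - \frac{W}{5}\right) = -2 + \frac{W}{20}$)
$x{\left(a \right)} = \frac{2 a}{3 + a}$
$26 p{\left(Y \right)} x{\left(-2 \right)} = 26 \left(-2 + \frac{1}{20} \cdot 4\right) 2 \left(-2\right) \frac{1}{3 - 2} = 26 \left(-2 + \frac{1}{5}\right) 2 \left(-2\right) 1^{-1} = 26 \left(- \frac{9}{5}\right) 2 \left(-2\right) 1 = \left(- \frac{234}{5}\right) \left(-4\right) = \frac{936}{5}$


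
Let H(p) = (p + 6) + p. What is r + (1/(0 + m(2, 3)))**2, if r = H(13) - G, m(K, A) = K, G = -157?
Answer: 757/4 ≈ 189.25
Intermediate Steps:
H(p) = 6 + 2*p (H(p) = (6 + p) + p = 6 + 2*p)
r = 189 (r = (6 + 2*13) - 1*(-157) = (6 + 26) + 157 = 32 + 157 = 189)
r + (1/(0 + m(2, 3)))**2 = 189 + (1/(0 + 2))**2 = 189 + (1/2)**2 = 189 + 1/4 = 757/4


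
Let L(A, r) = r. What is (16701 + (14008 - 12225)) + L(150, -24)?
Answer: 18460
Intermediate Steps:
(16701 + (14008 - 12225)) + L(150, -24) = (16701 + (14008 - 12225)) - 24 = (16701 + 1783) - 24 = 18484 - 24 = 18460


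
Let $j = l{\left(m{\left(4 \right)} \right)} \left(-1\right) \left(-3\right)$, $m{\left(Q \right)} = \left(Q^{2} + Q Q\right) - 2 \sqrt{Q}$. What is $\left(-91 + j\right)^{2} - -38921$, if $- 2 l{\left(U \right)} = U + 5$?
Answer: $\frac{234645}{4} \approx 58661.0$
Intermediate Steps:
$m{\left(Q \right)} = - 2 \sqrt{Q} + 2 Q^{2}$ ($m{\left(Q \right)} = \left(Q^{2} + Q^{2}\right) - 2 \sqrt{Q} = 2 Q^{2} - 2 \sqrt{Q} = - 2 \sqrt{Q} + 2 Q^{2}$)
$l{\left(U \right)} = - \frac{5}{2} - \frac{U}{2}$ ($l{\left(U \right)} = - \frac{U + 5}{2} = - \frac{5 + U}{2} = - \frac{5}{2} - \frac{U}{2}$)
$j = - \frac{99}{2}$ ($j = \left(- \frac{5}{2} - \frac{- 2 \sqrt{4} + 2 \cdot 4^{2}}{2}\right) \left(-1\right) \left(-3\right) = \left(- \frac{5}{2} - \frac{\left(-2\right) 2 + 2 \cdot 16}{2}\right) \left(-1\right) \left(-3\right) = \left(- \frac{5}{2} - \frac{-4 + 32}{2}\right) \left(-1\right) \left(-3\right) = \left(- \frac{5}{2} - 14\right) \left(-1\right) \left(-3\right) = \left(- \frac{33}{2}\right) \left(-1\right) \left(-3\right) = \frac{33}{2} \left(-3\right) = - \frac{99}{2} \approx -49.5$)
$\left(-91 + j\right)^{2} - -38921 = \left(-91 - \frac{99}{2}\right)^{2} - -38921 = \left(- \frac{281}{2}\right)^{2} + 38921 = \frac{78961}{4} + 38921 = \frac{234645}{4}$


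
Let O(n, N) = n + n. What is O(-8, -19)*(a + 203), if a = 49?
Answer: -4032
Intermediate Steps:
O(n, N) = 2*n
O(-8, -19)*(a + 203) = (2*(-8))*(49 + 203) = -16*252 = -4032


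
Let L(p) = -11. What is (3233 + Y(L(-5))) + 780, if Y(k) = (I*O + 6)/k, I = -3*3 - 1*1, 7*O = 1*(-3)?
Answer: 308929/77 ≈ 4012.1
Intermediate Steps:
O = -3/7 (O = (1*(-3))/7 = (⅐)*(-3) = -3/7 ≈ -0.42857)
I = -10 (I = -9 - 1 = -10)
Y(k) = 72/(7*k) (Y(k) = (-10*(-3/7) + 6)/k = (30/7 + 6)/k = 72/(7*k))
(3233 + Y(L(-5))) + 780 = (3233 + (72/7)/(-11)) + 780 = (3233 + (72/7)*(-1/11)) + 780 = (3233 - 72/77) + 780 = 248869/77 + 780 = 308929/77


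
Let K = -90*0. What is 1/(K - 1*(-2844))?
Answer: 1/2844 ≈ 0.00035162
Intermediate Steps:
K = 0
1/(K - 1*(-2844)) = 1/(0 - 1*(-2844)) = 1/(0 + 2844) = 1/2844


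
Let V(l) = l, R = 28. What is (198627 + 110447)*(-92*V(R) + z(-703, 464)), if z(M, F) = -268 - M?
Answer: -661727434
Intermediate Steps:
(198627 + 110447)*(-92*V(R) + z(-703, 464)) = (198627 + 110447)*(-92*28 + (-268 - 1*(-703))) = 309074*(-2576 + (-268 + 703)) = 309074*(-2576 + 435) = 309074*(-2141) = -661727434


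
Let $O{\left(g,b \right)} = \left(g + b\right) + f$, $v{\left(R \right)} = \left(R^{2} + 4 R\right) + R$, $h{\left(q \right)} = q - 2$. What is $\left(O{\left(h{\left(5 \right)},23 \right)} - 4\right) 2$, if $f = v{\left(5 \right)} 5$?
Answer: $544$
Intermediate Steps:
$h{\left(q \right)} = -2 + q$
$v{\left(R \right)} = R^{2} + 5 R$
$f = 250$ ($f = 5 \left(5 + 5\right) 5 = 5 \cdot 10 \cdot 5 = 50 \cdot 5 = 250$)
$O{\left(g,b \right)} = 250 + b + g$ ($O{\left(g,b \right)} = \left(g + b\right) + 250 = \left(b + g\right) + 250 = 250 + b + g$)
$\left(O{\left(h{\left(5 \right)},23 \right)} - 4\right) 2 = \left(\left(250 + 23 + \left(-2 + 5\right)\right) - 4\right) 2 = \left(\left(250 + 23 + 3\right) - 4\right) 2 = \left(276 - 4\right) 2 = 272 \cdot 2 = 544$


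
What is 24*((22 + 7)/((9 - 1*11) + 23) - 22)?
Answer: -3464/7 ≈ -494.86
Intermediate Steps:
24*((22 + 7)/((9 - 1*11) + 23) - 22) = 24*(29/((9 - 11) + 23) - 22) = 24*(29/(-2 + 23) - 22) = 24*(29/21 - 22) = 24*(-433/21) = -3464/7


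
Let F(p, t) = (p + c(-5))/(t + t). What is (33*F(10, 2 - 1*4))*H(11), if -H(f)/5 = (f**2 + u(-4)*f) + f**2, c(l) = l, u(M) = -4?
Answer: 81675/2 ≈ 40838.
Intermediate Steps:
F(p, t) = (-5 + p)/(2*t) (F(p, t) = (p - 5)/(t + t) = (-5 + p)/((2*t)) = (-5 + p)*(1/(2*t)) = (-5 + p)/(2*t))
H(f) = -10*f**2 + 20*f (H(f) = -5*((f**2 - 4*f) + f**2) = -5*(-4*f + 2*f**2) = -10*f**2 + 20*f)
(33*F(10, 2 - 1*4))*H(11) = (33*((-5 + 10)/(2*(2 - 1*4))))*(10*11*(2 - 1*11)) = (33*((1/2)*5/(2 - 4)))*(10*11*(2 - 11)) = (33*((1/2)*5/(-2)))*(10*11*(-9)) = (33*((1/2)*(-1/2)*5))*(-990) = (33*(-5/4))*(-990) = -165/4*(-990) = 81675/2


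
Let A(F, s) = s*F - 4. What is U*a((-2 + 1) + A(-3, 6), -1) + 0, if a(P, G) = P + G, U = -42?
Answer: 1008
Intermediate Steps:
A(F, s) = -4 + F*s (A(F, s) = F*s - 4 = -4 + F*s)
a(P, G) = G + P
U*a((-2 + 1) + A(-3, 6), -1) + 0 = -42*(-1 + ((-2 + 1) + (-4 - 3*6))) + 0 = -42*(-1 + (-1 + (-4 - 18))) + 0 = -42*(-1 + (-1 - 22)) + 0 = -42*(-1 - 23) + 0 = -42*(-24) + 0 = 1008 + 0 = 1008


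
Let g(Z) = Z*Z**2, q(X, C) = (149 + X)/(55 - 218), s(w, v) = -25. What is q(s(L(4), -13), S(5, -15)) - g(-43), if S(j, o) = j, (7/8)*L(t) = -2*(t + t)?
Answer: 12959517/163 ≈ 79506.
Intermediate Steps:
L(t) = -32*t/7 (L(t) = 8*(-2*(t + t))/7 = 8*(-4*t)/7 = -32*t/7)
q(X, C) = -149/163 - X/163 (q(X, C) = (149 + X)/(-163) = (149 + X)*(-1/163) = -149/163 - X/163)
g(Z) = Z**3
q(s(L(4), -13), S(5, -15)) - g(-43) = (-149/163 - 1/163*(-25)) - 1*(-43)**3 = (-149/163 + 25/163) - 1*(-79507) = -124/163 + 79507 = 12959517/163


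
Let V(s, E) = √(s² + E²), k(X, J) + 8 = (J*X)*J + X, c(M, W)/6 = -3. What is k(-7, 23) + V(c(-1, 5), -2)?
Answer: -3718 + 2*√82 ≈ -3699.9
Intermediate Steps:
c(M, W) = -18 (c(M, W) = 6*(-3) = -18)
k(X, J) = -8 + X + X*J² (k(X, J) = -8 + ((J*X)*J + X) = -8 + (X*J² + X) = -8 + (X + X*J²) = -8 + X + X*J²)
V(s, E) = √(E² + s²)
k(-7, 23) + V(c(-1, 5), -2) = (-8 - 7 - 7*23²) + √((-2)² + (-18)²) = (-8 - 7 - 7*529) + √(4 + 324) = (-8 - 7 - 3703) + √328 = -3718 + 2*√82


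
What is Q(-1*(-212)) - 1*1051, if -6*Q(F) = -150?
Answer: -1026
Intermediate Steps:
Q(F) = 25 (Q(F) = -1/6*(-150) = 25)
Q(-1*(-212)) - 1*1051 = 25 - 1*1051 = 25 - 1051 = -1026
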